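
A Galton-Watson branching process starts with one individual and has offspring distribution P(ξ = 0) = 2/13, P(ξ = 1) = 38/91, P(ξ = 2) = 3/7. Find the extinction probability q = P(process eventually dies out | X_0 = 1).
q = 14/39

The pgf is f(s) = 2/13 + 38/91·s + 3/7·s². The extinction probability q is the smallest fixed point of f in [0, 1]. Setting s = f(s):
  3/7·s² + (38/91 − 1)·s + 2/13 = 0
  3/7·s² − (2/13 + 3/7)·s + 2/13 = 0
which factors as (s − 1)·(3/7·s − 2/13) = 0, giving roots s = 1 and s = (2/13)/(3/7) = 14/39.
Mean offspring μ = 38/91 + 2·3/7 = 116/91 > 1 (supercritical), so q < 1. The extinction probability is the smaller root: q = (2/13)/(3/7) = 14/39.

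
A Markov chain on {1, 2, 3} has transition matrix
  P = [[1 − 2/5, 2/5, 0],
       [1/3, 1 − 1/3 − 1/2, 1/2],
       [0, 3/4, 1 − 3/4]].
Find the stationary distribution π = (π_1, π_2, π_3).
π = (1/3, 2/5, 4/15)

This is a birth-death chain on three states, which satisfies detailed balance: π_1 · P_{12} = π_2 · P_{21} and π_2 · P_{23} = π_3 · P_{32}.
From π_1 · 2/5 = π_2 · 1/3: π_2/π_1 = (2/5)/(1/3) = 6/5.
From π_2 · 1/2 = π_3 · 3/4: π_3/π_2 = (1/2)/(3/4) = 2/3.
Take π_1 proportional to 1; then unnormalized π = (1, 6/5, 4/5). Normalize by dividing by the sum 3:
  π = (1/3, 2/5, 4/15).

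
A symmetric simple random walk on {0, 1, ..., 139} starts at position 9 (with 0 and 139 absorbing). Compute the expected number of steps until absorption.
E[τ | X_0 = 9] = 1170

Let v_k = E[τ | X_0 = k]. Boundary: v_0 = v_139 = 0. Recurrence: v_k = 1 + (v_{k-1} + v_{k+1})/2 for 1 ≤ k ≤ 138. The particular solution to v_k − (v_{k-1} + v_{k+1})/2 = 1 is v_k = −k^2. Adding homogeneous solution A + B k and matching boundaries gives v_k = k (139 − k). Substituting k = 9: v_9 = 9 · 130 = 1170.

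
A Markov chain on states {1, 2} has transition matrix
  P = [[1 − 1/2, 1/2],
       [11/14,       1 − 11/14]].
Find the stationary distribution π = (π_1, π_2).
π_1 = 11/18, π_2 = 7/18

Solve πP = π with π_1 + π_2 = 1. From πP = π: π_1 · (1 − 1/2) + π_2 · 11/14 = π_1 ⇒ π_2 · 11/14 = π_1 · 1/2 ⇒ π_2/π_1 = (1/2)/(11/14) = 7/11. Together with π_1 + π_2 = 1:
  π_1 = (11/14)/(1/2 + 11/14) = (11/14)/(9/7) = 11/18,
  π_2 = (1/2)/(1/2 + 11/14) = (1/2)/(9/7) = 7/18.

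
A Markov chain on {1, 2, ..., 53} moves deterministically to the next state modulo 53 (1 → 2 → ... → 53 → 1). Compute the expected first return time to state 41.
E[T_41 | X_0 = 41] = 53

The chain cycles deterministically, so starting at state 41 it returns in exactly 53 steps. Equivalently, the stationary distribution is uniform π_j = 1/53 for every state j, so by Kac's formula E[T_41] = 1/π_41 = 53.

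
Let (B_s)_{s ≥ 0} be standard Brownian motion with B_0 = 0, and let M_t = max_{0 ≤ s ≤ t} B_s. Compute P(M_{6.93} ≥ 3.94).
P(M_{6.93} ≥ 3.94) = 2·P(B_{6.93} ≥ 3.94) = 2(1 − Φ(3.94/√6.93)) ≈ 0.1345

By the reflection principle for Brownian motion, P(M_t ≥ a) = 2 · P(B_t ≥ a) for a ≥ 0. Since B_t ~ N(0, t), P(B_t ≥ 3.94) = 1 − Φ(3.94/√t) = 1 − Φ(3.94/√6.93) = 1 − Φ(1.4967). So
  P(M_{6.93} ≥ 3.94) = 2(1 − Φ(1.4967)) ≈ 0.1345.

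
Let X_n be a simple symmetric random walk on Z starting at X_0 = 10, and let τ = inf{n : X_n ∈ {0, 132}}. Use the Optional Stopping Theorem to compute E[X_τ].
E[X_τ] = 10

X_n is a martingale and τ is a bounded-mean stopping time (indeed τ is finite a.s. with bounded expectation since the walk is in a bounded region). By the OST, E[X_τ] = E[X_0] = 10. Equivalently: E[X_τ] = 132 · P(hit 132 first) + 0 · P(hit 0 first) = 132 · (10/132) = 10.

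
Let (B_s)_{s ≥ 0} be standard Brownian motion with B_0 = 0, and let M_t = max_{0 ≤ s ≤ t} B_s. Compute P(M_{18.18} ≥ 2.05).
P(M_{18.18} ≥ 2.05) = 2·P(B_{18.18} ≥ 2.05) = 2(1 − Φ(2.05/√18.18)) ≈ 0.6307

By the reflection principle for Brownian motion, P(M_t ≥ a) = 2 · P(B_t ≥ a) for a ≥ 0. Since B_t ~ N(0, t), P(B_t ≥ 2.05) = 1 − Φ(2.05/√t) = 1 − Φ(2.05/√18.18) = 1 − Φ(0.4808). So
  P(M_{18.18} ≥ 2.05) = 2(1 − Φ(0.4808)) ≈ 0.6307.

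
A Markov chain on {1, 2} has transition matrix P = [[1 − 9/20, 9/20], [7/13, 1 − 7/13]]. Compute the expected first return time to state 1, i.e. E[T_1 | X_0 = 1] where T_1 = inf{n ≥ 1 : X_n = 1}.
E[T_1 | X_0 = 1] = 1/π_1 = 257/140

For an irreducible recurrent Markov chain with stationary distribution π, E[T_i | X_0 = i] = 1/π_i (Kac's formula). Here π_1 = (7/13)/(9/20 + 7/13) = (7/13)/(257/260) = 140/257, so E[T_1 | X_0 = 1] = 1/π_1 = (9/20 + 7/13)/(7/13) = (257/260)/(7/13) = 257/140.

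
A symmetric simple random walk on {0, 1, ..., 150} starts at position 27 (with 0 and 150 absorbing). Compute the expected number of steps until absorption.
E[τ | X_0 = 27] = 3321

Let v_k = E[τ | X_0 = k]. Boundary: v_0 = v_150 = 0. Recurrence: v_k = 1 + (v_{k-1} + v_{k+1})/2 for 1 ≤ k ≤ 149. The particular solution to v_k − (v_{k-1} + v_{k+1})/2 = 1 is v_k = −k^2. Adding homogeneous solution A + B k and matching boundaries gives v_k = k (150 − k). Substituting k = 27: v_27 = 27 · 123 = 3321.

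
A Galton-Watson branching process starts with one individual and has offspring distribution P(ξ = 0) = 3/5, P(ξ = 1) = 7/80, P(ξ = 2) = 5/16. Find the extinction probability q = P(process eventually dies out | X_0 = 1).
q = 1

Mean offspring μ = 0·3/5 + 1·7/80 + 2·5/16 = 57/80 ≤ 1. For μ ≤ 1 with offspring not concentrated at 1, the Galton-Watson process goes extinct almost surely, so q = 1.
(Algebraic check: The pgf is f(s) = 3/5 + 7/80·s + 5/16·s². The extinction probability q is the smallest fixed point of f in [0, 1]. Setting s = f(s):
  5/16·s² + (7/80 − 1)·s + 3/5 = 0
  5/16·s² − (3/5 + 5/16)·s + 3/5 = 0
which factors as (s − 1)·(5/16·s − 3/5) = 0, giving roots s = 1 and s = (3/5)/(5/16) = 48/25. Since 48/25 ≥ 1, the smallest root in [0, 1] is s = 1.)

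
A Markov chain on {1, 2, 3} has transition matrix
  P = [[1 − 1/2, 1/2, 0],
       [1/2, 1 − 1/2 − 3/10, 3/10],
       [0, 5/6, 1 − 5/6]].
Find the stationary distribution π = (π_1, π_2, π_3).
π = (25/59, 25/59, 9/59)

This is a birth-death chain on three states, which satisfies detailed balance: π_1 · P_{12} = π_2 · P_{21} and π_2 · P_{23} = π_3 · P_{32}.
From π_1 · 1/2 = π_2 · 1/2: π_2/π_1 = (1/2)/(1/2) = 1.
From π_2 · 3/10 = π_3 · 5/6: π_3/π_2 = (3/10)/(5/6) = 9/25.
Take π_1 proportional to 1; then unnormalized π = (1, 1, 9/25). Normalize by dividing by the sum 59/25:
  π = (25/59, 25/59, 9/59).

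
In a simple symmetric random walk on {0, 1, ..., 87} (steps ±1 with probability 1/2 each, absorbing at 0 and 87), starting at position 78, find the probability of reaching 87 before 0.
P(hit 87 before 0) = 78/87 = 26/29

Let u_k = P(hit 87 before 0 | start at k). Then u_0 = 0, u_87 = 1, and u_k = u_{k-1}/2 + u_{k+1}/2 for 1 ≤ k ≤ 86. This harmonic recurrence is solved by u_k = k/87, giving u_78 = 78/87 = 26/29.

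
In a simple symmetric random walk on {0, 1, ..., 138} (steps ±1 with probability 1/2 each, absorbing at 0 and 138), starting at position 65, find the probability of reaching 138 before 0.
P(hit 138 before 0) = 65/138

Let u_k = P(hit 138 before 0 | start at k). Then u_0 = 0, u_138 = 1, and u_k = u_{k-1}/2 + u_{k+1}/2 for 1 ≤ k ≤ 137. This harmonic recurrence is solved by u_k = k/138, giving u_65 = 65/138.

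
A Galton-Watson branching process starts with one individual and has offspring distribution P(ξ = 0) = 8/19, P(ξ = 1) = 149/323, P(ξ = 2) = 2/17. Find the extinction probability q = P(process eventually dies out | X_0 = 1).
q = 1

Mean offspring μ = 0·8/19 + 1·149/323 + 2·2/17 = 225/323 ≤ 1. For μ ≤ 1 with offspring not concentrated at 1, the Galton-Watson process goes extinct almost surely, so q = 1.
(Algebraic check: The pgf is f(s) = 8/19 + 149/323·s + 2/17·s². The extinction probability q is the smallest fixed point of f in [0, 1]. Setting s = f(s):
  2/17·s² + (149/323 − 1)·s + 8/19 = 0
  2/17·s² − (8/19 + 2/17)·s + 8/19 = 0
which factors as (s − 1)·(2/17·s − 8/19) = 0, giving roots s = 1 and s = (8/19)/(2/17) = 68/19. Since 68/19 ≥ 1, the smallest root in [0, 1] is s = 1.)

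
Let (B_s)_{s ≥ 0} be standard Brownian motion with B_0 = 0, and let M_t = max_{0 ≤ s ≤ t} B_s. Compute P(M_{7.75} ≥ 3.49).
P(M_{7.75} ≥ 3.49) = 2·P(B_{7.75} ≥ 3.49) = 2(1 − Φ(3.49/√7.75)) ≈ 0.2100

By the reflection principle for Brownian motion, P(M_t ≥ a) = 2 · P(B_t ≥ a) for a ≥ 0. Since B_t ~ N(0, t), P(B_t ≥ 3.49) = 1 − Φ(3.49/√t) = 1 − Φ(3.49/√7.75) = 1 − Φ(1.2536). So
  P(M_{7.75} ≥ 3.49) = 2(1 − Φ(1.2536)) ≈ 0.2100.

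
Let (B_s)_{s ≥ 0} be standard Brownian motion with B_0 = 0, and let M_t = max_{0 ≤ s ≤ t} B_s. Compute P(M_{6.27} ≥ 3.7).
P(M_{6.27} ≥ 3.7) = 2·P(B_{6.27} ≥ 3.7) = 2(1 − Φ(3.7/√6.27)) ≈ 0.1395

By the reflection principle for Brownian motion, P(M_t ≥ a) = 2 · P(B_t ≥ a) for a ≥ 0. Since B_t ~ N(0, t), P(B_t ≥ 3.7) = 1 − Φ(3.7/√t) = 1 − Φ(3.7/√6.27) = 1 − Φ(1.4776). So
  P(M_{6.27} ≥ 3.7) = 2(1 − Φ(1.4776)) ≈ 0.1395.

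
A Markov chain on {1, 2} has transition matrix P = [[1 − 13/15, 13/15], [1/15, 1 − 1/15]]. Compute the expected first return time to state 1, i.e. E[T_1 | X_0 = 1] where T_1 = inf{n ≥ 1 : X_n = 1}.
E[T_1 | X_0 = 1] = 1/π_1 = 14

For an irreducible recurrent Markov chain with stationary distribution π, E[T_i | X_0 = i] = 1/π_i (Kac's formula). Here π_1 = (1/15)/(13/15 + 1/15) = (1/15)/(14/15) = 1/14, so E[T_1 | X_0 = 1] = 1/π_1 = (13/15 + 1/15)/(1/15) = (14/15)/(1/15) = 14.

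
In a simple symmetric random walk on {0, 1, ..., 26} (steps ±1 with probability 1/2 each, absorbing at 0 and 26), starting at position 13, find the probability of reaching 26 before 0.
P(hit 26 before 0) = 13/26 = 1/2

Let u_k = P(hit 26 before 0 | start at k). Then u_0 = 0, u_26 = 1, and u_k = u_{k-1}/2 + u_{k+1}/2 for 1 ≤ k ≤ 25. This harmonic recurrence is solved by u_k = k/26, giving u_13 = 13/26 = 1/2.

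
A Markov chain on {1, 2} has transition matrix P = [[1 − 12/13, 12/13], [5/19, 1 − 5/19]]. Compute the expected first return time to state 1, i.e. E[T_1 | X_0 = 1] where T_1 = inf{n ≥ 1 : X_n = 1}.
E[T_1 | X_0 = 1] = 1/π_1 = 293/65

For an irreducible recurrent Markov chain with stationary distribution π, E[T_i | X_0 = i] = 1/π_i (Kac's formula). Here π_1 = (5/19)/(12/13 + 5/19) = (5/19)/(293/247) = 65/293, so E[T_1 | X_0 = 1] = 1/π_1 = (12/13 + 5/19)/(5/19) = (293/247)/(5/19) = 293/65.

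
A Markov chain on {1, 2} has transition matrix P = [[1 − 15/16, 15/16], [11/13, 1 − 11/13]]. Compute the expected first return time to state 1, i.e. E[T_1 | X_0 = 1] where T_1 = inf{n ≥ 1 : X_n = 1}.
E[T_1 | X_0 = 1] = 1/π_1 = 371/176

For an irreducible recurrent Markov chain with stationary distribution π, E[T_i | X_0 = i] = 1/π_i (Kac's formula). Here π_1 = (11/13)/(15/16 + 11/13) = (11/13)/(371/208) = 176/371, so E[T_1 | X_0 = 1] = 1/π_1 = (15/16 + 11/13)/(11/13) = (371/208)/(11/13) = 371/176.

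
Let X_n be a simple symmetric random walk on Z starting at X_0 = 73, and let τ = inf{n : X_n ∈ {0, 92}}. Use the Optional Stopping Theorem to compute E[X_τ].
E[X_τ] = 73

X_n is a martingale and τ is a bounded-mean stopping time (indeed τ is finite a.s. with bounded expectation since the walk is in a bounded region). By the OST, E[X_τ] = E[X_0] = 73. Equivalently: E[X_τ] = 92 · P(hit 92 first) + 0 · P(hit 0 first) = 92 · (73/92) = 73.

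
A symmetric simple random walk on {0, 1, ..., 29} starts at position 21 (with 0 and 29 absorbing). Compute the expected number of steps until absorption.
E[τ | X_0 = 21] = 168

Let v_k = E[τ | X_0 = k]. Boundary: v_0 = v_29 = 0. Recurrence: v_k = 1 + (v_{k-1} + v_{k+1})/2 for 1 ≤ k ≤ 28. The particular solution to v_k − (v_{k-1} + v_{k+1})/2 = 1 is v_k = −k^2. Adding homogeneous solution A + B k and matching boundaries gives v_k = k (29 − k). Substituting k = 21: v_21 = 21 · 8 = 168.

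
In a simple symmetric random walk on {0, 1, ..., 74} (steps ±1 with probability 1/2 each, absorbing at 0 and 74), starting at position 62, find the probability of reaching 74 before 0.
P(hit 74 before 0) = 62/74 = 31/37

Let u_k = P(hit 74 before 0 | start at k). Then u_0 = 0, u_74 = 1, and u_k = u_{k-1}/2 + u_{k+1}/2 for 1 ≤ k ≤ 73. This harmonic recurrence is solved by u_k = k/74, giving u_62 = 62/74 = 31/37.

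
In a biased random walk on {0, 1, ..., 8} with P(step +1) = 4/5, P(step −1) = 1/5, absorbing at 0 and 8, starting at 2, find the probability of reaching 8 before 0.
P(hit 8 before 0) = (1 − (1/4)^2) / (1 − (1/4)^8) = 4096/4369

Let u_k denote P(reach 8 before 0 | start at k). Boundary: u_0 = 0, u_8 = 1. Recurrence: u_k = 4/5·u_{k+1} + 1/5·u_{k-1} for 1 ≤ k ≤ 7. Try u_k = A + B·r^k with r = q/p = (1/5)/(4/5) = 1/4. Substitution satisfies the recurrence; boundary conditions give:
  u_k = (1 − r^k) / (1 − r^N) = (1 − (1/4)^2) / (1 − (1/4)^8) = 4096/4369.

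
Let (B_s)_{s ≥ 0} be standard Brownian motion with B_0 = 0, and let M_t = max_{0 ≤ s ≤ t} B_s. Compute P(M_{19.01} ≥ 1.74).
P(M_{19.01} ≥ 1.74) = 2·P(B_{19.01} ≥ 1.74) = 2(1 − Φ(1.74/√19.01)) ≈ 0.6898

By the reflection principle for Brownian motion, P(M_t ≥ a) = 2 · P(B_t ≥ a) for a ≥ 0. Since B_t ~ N(0, t), P(B_t ≥ 1.74) = 1 − Φ(1.74/√t) = 1 − Φ(1.74/√19.01) = 1 − Φ(0.3991). So
  P(M_{19.01} ≥ 1.74) = 2(1 − Φ(0.3991)) ≈ 0.6898.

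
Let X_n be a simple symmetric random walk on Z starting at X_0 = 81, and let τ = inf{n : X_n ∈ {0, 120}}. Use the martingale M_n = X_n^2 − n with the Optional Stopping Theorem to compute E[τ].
E[τ] = 3159

M_n = X_n^2 − n is a martingale (since E[X_{n+1}^2 | F_n] = X_n^2 + 1). By OST (τ has finite mean in a bounded region), E[M_τ] = E[M_0] = X_0^2 − 0 = 81^2 = 6561. Also E[M_τ] = E[X_τ^2] − E[τ]. The walk exits at 0 or 120, with P(hit 120 first) = 81/120, so E[X_τ^2] = 120^2 · 81/120 + 0 = 9720. Thus E[τ] = E[X_τ^2] − E[M_τ] = 9720 − 6561 = 3159 = 81(120 − 81) = 3159.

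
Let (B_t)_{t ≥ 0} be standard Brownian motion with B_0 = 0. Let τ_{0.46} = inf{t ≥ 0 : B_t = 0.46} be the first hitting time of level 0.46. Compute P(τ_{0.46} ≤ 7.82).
P(τ_{0.46} ≤ 7.82) = 2(1 − Φ(0.46/√7.82)) = 2(1 − Φ(0.1645)) ≈ 0.8693

By the reflection principle for standard BM, P(τ_b ≤ t) = 2 · P(B_t ≥ b). Since B_t ~ N(0, t), P(B_t ≥ 0.46) = 1 − Φ(0.46/√t) = 1 − Φ(0.46/√7.82) = 1 − Φ(0.1645) ≈ 0.43467. Doubling: P(τ_{0.46} ≤ 7.82) ≈ 2 · 0.43467 = 0.86934 ≈ 0.8693.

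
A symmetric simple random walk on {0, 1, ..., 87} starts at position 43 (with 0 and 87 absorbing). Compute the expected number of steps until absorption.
E[τ | X_0 = 43] = 1892

Let v_k = E[τ | X_0 = k]. Boundary: v_0 = v_87 = 0. Recurrence: v_k = 1 + (v_{k-1} + v_{k+1})/2 for 1 ≤ k ≤ 86. The particular solution to v_k − (v_{k-1} + v_{k+1})/2 = 1 is v_k = −k^2. Adding homogeneous solution A + B k and matching boundaries gives v_k = k (87 − k). Substituting k = 43: v_43 = 43 · 44 = 1892.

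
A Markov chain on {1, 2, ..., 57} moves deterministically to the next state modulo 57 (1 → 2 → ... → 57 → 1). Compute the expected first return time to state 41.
E[T_41 | X_0 = 41] = 57

The chain cycles deterministically, so starting at state 41 it returns in exactly 57 steps. Equivalently, the stationary distribution is uniform π_j = 1/57 for every state j, so by Kac's formula E[T_41] = 1/π_41 = 57.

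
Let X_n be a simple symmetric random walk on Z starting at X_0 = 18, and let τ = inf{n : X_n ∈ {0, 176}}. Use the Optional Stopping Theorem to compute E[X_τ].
E[X_τ] = 18

X_n is a martingale and τ is a bounded-mean stopping time (indeed τ is finite a.s. with bounded expectation since the walk is in a bounded region). By the OST, E[X_τ] = E[X_0] = 18. Equivalently: E[X_τ] = 176 · P(hit 176 first) + 0 · P(hit 0 first) = 176 · (18/176) = 18.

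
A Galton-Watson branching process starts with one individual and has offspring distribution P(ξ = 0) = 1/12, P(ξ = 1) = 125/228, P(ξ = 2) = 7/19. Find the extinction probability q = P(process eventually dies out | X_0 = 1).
q = 19/84

The pgf is f(s) = 1/12 + 125/228·s + 7/19·s². The extinction probability q is the smallest fixed point of f in [0, 1]. Setting s = f(s):
  7/19·s² + (125/228 − 1)·s + 1/12 = 0
  7/19·s² − (1/12 + 7/19)·s + 1/12 = 0
which factors as (s − 1)·(7/19·s − 1/12) = 0, giving roots s = 1 and s = (1/12)/(7/19) = 19/84.
Mean offspring μ = 125/228 + 2·7/19 = 293/228 > 1 (supercritical), so q < 1. The extinction probability is the smaller root: q = (1/12)/(7/19) = 19/84.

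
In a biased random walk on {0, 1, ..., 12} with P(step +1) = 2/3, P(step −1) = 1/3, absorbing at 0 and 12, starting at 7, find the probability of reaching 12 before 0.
P(hit 12 before 0) = (1 − (1/2)^7) / (1 − (1/2)^12) = 4064/4095

Let u_k denote P(reach 12 before 0 | start at k). Boundary: u_0 = 0, u_12 = 1. Recurrence: u_k = 2/3·u_{k+1} + 1/3·u_{k-1} for 1 ≤ k ≤ 11. Try u_k = A + B·r^k with r = q/p = (1/3)/(2/3) = 1/2. Substitution satisfies the recurrence; boundary conditions give:
  u_k = (1 − r^k) / (1 − r^N) = (1 − (1/2)^7) / (1 − (1/2)^12) = 4064/4095.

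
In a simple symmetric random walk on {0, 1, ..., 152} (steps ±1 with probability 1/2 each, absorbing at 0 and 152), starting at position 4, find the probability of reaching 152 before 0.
P(hit 152 before 0) = 4/152 = 1/38

Let u_k = P(hit 152 before 0 | start at k). Then u_0 = 0, u_152 = 1, and u_k = u_{k-1}/2 + u_{k+1}/2 for 1 ≤ k ≤ 151. This harmonic recurrence is solved by u_k = k/152, giving u_4 = 4/152 = 1/38.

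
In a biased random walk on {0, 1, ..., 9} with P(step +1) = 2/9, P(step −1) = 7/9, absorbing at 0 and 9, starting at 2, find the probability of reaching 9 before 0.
P(hit 9 before 0) = (1 − (7/2)^2) / (1 − (7/2)^9) = 1152/8070619

Let u_k denote P(reach 9 before 0 | start at k). Boundary: u_0 = 0, u_9 = 1. Recurrence: u_k = 2/9·u_{k+1} + 7/9·u_{k-1} for 1 ≤ k ≤ 8. Try u_k = A + B·r^k with r = q/p = (7/9)/(2/9) = 7/2. Substitution satisfies the recurrence; boundary conditions give:
  u_k = (1 − r^k) / (1 − r^N) = (1 − (7/2)^2) / (1 − (7/2)^9) = 1152/8070619.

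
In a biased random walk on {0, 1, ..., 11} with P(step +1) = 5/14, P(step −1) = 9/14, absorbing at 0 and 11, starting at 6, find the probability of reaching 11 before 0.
P(hit 11 before 0) = (1 − (9/5)^6) / (1 − (9/5)^11) = 402981250/7833057871

Let u_k denote P(reach 11 before 0 | start at k). Boundary: u_0 = 0, u_11 = 1. Recurrence: u_k = 5/14·u_{k+1} + 9/14·u_{k-1} for 1 ≤ k ≤ 10. Try u_k = A + B·r^k with r = q/p = (9/14)/(5/14) = 9/5. Substitution satisfies the recurrence; boundary conditions give:
  u_k = (1 − r^k) / (1 − r^N) = (1 − (9/5)^6) / (1 − (9/5)^11) = 402981250/7833057871.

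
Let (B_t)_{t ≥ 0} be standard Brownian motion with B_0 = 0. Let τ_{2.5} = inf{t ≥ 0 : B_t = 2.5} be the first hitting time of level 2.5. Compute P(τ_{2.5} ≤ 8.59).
P(τ_{2.5} ≤ 8.59) = 2(1 − Φ(2.5/√8.59)) = 2(1 − Φ(0.8530)) ≈ 0.3937

By the reflection principle for standard BM, P(τ_b ≤ t) = 2 · P(B_t ≥ b). Since B_t ~ N(0, t), P(B_t ≥ 2.5) = 1 − Φ(2.5/√t) = 1 − Φ(2.5/√8.59) = 1 − Φ(0.8530) ≈ 0.19683. Doubling: P(τ_{2.5} ≤ 8.59) ≈ 2 · 0.19683 = 0.39366 ≈ 0.3937.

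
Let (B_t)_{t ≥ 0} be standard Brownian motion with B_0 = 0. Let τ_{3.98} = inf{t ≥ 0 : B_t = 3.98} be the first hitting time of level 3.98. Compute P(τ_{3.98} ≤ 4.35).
P(τ_{3.98} ≤ 4.35) = 2(1 − Φ(3.98/√4.35)) = 2(1 − Φ(1.9083)) ≈ 0.0564

By the reflection principle for standard BM, P(τ_b ≤ t) = 2 · P(B_t ≥ b). Since B_t ~ N(0, t), P(B_t ≥ 3.98) = 1 − Φ(3.98/√t) = 1 − Φ(3.98/√4.35) = 1 − Φ(1.9083) ≈ 0.02818. Doubling: P(τ_{3.98} ≤ 4.35) ≈ 2 · 0.02818 = 0.05636 ≈ 0.0564.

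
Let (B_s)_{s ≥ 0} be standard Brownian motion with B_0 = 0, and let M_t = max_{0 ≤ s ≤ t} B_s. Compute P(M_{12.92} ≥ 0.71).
P(M_{12.92} ≥ 0.71) = 2·P(B_{12.92} ≥ 0.71) = 2(1 − Φ(0.71/√12.92)) ≈ 0.8434

By the reflection principle for Brownian motion, P(M_t ≥ a) = 2 · P(B_t ≥ a) for a ≥ 0. Since B_t ~ N(0, t), P(B_t ≥ 0.71) = 1 − Φ(0.71/√t) = 1 − Φ(0.71/√12.92) = 1 − Φ(0.1975). So
  P(M_{12.92} ≥ 0.71) = 2(1 − Φ(0.1975)) ≈ 0.8434.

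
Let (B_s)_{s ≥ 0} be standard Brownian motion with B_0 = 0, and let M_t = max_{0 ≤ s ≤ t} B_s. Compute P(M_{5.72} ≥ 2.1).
P(M_{5.72} ≥ 2.1) = 2·P(B_{5.72} ≥ 2.1) = 2(1 − Φ(2.1/√5.72)) ≈ 0.3799

By the reflection principle for Brownian motion, P(M_t ≥ a) = 2 · P(B_t ≥ a) for a ≥ 0. Since B_t ~ N(0, t), P(B_t ≥ 2.1) = 1 − Φ(2.1/√t) = 1 − Φ(2.1/√5.72) = 1 − Φ(0.8781). So
  P(M_{5.72} ≥ 2.1) = 2(1 − Φ(0.8781)) ≈ 0.3799.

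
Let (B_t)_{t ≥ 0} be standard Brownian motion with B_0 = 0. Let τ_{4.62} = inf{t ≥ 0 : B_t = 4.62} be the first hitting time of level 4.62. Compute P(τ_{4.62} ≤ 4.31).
P(τ_{4.62} ≤ 4.31) = 2(1 − Φ(4.62/√4.31)) = 2(1 − Φ(2.2254)) ≈ 0.0261

By the reflection principle for standard BM, P(τ_b ≤ t) = 2 · P(B_t ≥ b). Since B_t ~ N(0, t), P(B_t ≥ 4.62) = 1 − Φ(4.62/√t) = 1 − Φ(4.62/√4.31) = 1 − Φ(2.2254) ≈ 0.01303. Doubling: P(τ_{4.62} ≤ 4.31) ≈ 2 · 0.01303 = 0.02606 ≈ 0.0261.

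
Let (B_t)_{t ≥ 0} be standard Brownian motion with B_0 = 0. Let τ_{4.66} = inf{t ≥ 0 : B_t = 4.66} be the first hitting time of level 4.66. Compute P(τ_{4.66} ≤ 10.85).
P(τ_{4.66} ≤ 10.85) = 2(1 − Φ(4.66/√10.85)) = 2(1 − Φ(1.4147)) ≈ 0.1572

By the reflection principle for standard BM, P(τ_b ≤ t) = 2 · P(B_t ≥ b). Since B_t ~ N(0, t), P(B_t ≥ 4.66) = 1 − Φ(4.66/√t) = 1 − Φ(4.66/√10.85) = 1 − Φ(1.4147) ≈ 0.07858. Doubling: P(τ_{4.66} ≤ 10.85) ≈ 2 · 0.07858 = 0.15716 ≈ 0.1572.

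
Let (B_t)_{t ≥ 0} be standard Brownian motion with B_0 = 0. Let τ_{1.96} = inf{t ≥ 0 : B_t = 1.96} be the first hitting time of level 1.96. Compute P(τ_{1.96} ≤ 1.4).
P(τ_{1.96} ≤ 1.4) = 2(1 − Φ(1.96/√1.4)) = 2(1 − Φ(1.6565)) ≈ 0.0976

By the reflection principle for standard BM, P(τ_b ≤ t) = 2 · P(B_t ≥ b). Since B_t ~ N(0, t), P(B_t ≥ 1.96) = 1 − Φ(1.96/√t) = 1 − Φ(1.96/√1.4) = 1 − Φ(1.6565) ≈ 0.04881. Doubling: P(τ_{1.96} ≤ 1.4) ≈ 2 · 0.04881 = 0.09762 ≈ 0.0976.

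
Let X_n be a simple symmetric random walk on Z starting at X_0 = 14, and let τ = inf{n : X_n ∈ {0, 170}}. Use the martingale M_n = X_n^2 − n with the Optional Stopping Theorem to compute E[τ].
E[τ] = 2184

M_n = X_n^2 − n is a martingale (since E[X_{n+1}^2 | F_n] = X_n^2 + 1). By OST (τ has finite mean in a bounded region), E[M_τ] = E[M_0] = X_0^2 − 0 = 14^2 = 196. Also E[M_τ] = E[X_τ^2] − E[τ]. The walk exits at 0 or 170, with P(hit 170 first) = 14/170, so E[X_τ^2] = 170^2 · 14/170 + 0 = 2380. Thus E[τ] = E[X_τ^2] − E[M_τ] = 2380 − 196 = 2184 = 14(170 − 14) = 2184.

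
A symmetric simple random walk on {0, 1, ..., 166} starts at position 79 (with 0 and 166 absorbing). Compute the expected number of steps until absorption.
E[τ | X_0 = 79] = 6873

Let v_k = E[τ | X_0 = k]. Boundary: v_0 = v_166 = 0. Recurrence: v_k = 1 + (v_{k-1} + v_{k+1})/2 for 1 ≤ k ≤ 165. The particular solution to v_k − (v_{k-1} + v_{k+1})/2 = 1 is v_k = −k^2. Adding homogeneous solution A + B k and matching boundaries gives v_k = k (166 − k). Substituting k = 79: v_79 = 79 · 87 = 6873.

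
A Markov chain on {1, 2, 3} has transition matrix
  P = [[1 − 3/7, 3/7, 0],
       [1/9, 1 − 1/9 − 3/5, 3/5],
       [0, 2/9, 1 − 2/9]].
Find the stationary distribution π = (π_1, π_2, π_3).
π = (70/1069, 270/1069, 729/1069)

This is a birth-death chain on three states, which satisfies detailed balance: π_1 · P_{12} = π_2 · P_{21} and π_2 · P_{23} = π_3 · P_{32}.
From π_1 · 3/7 = π_2 · 1/9: π_2/π_1 = (3/7)/(1/9) = 27/7.
From π_2 · 3/5 = π_3 · 2/9: π_3/π_2 = (3/5)/(2/9) = 27/10.
Take π_1 proportional to 1; then unnormalized π = (1, 27/7, 729/70). Normalize by dividing by the sum 1069/70:
  π = (70/1069, 270/1069, 729/1069).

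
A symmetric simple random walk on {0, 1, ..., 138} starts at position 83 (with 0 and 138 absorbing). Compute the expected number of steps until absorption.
E[τ | X_0 = 83] = 4565

Let v_k = E[τ | X_0 = k]. Boundary: v_0 = v_138 = 0. Recurrence: v_k = 1 + (v_{k-1} + v_{k+1})/2 for 1 ≤ k ≤ 137. The particular solution to v_k − (v_{k-1} + v_{k+1})/2 = 1 is v_k = −k^2. Adding homogeneous solution A + B k and matching boundaries gives v_k = k (138 − k). Substituting k = 83: v_83 = 83 · 55 = 4565.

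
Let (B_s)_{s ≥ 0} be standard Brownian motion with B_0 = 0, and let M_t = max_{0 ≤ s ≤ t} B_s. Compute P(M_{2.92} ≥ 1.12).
P(M_{2.92} ≥ 1.12) = 2·P(B_{2.92} ≥ 1.12) = 2(1 − Φ(1.12/√2.92)) ≈ 0.5122

By the reflection principle for Brownian motion, P(M_t ≥ a) = 2 · P(B_t ≥ a) for a ≥ 0. Since B_t ~ N(0, t), P(B_t ≥ 1.12) = 1 − Φ(1.12/√t) = 1 − Φ(1.12/√2.92) = 1 − Φ(0.6554). So
  P(M_{2.92} ≥ 1.12) = 2(1 − Φ(0.6554)) ≈ 0.5122.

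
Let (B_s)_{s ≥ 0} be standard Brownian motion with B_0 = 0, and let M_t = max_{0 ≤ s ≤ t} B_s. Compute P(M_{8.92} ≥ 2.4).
P(M_{8.92} ≥ 2.4) = 2·P(B_{8.92} ≥ 2.4) = 2(1 − Φ(2.4/√8.92)) ≈ 0.4216

By the reflection principle for Brownian motion, P(M_t ≥ a) = 2 · P(B_t ≥ a) for a ≥ 0. Since B_t ~ N(0, t), P(B_t ≥ 2.4) = 1 − Φ(2.4/√t) = 1 − Φ(2.4/√8.92) = 1 − Φ(0.8036). So
  P(M_{8.92} ≥ 2.4) = 2(1 − Φ(0.8036)) ≈ 0.4216.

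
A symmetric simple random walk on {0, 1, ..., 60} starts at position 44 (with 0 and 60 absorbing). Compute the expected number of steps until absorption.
E[τ | X_0 = 44] = 704

Let v_k = E[τ | X_0 = k]. Boundary: v_0 = v_60 = 0. Recurrence: v_k = 1 + (v_{k-1} + v_{k+1})/2 for 1 ≤ k ≤ 59. The particular solution to v_k − (v_{k-1} + v_{k+1})/2 = 1 is v_k = −k^2. Adding homogeneous solution A + B k and matching boundaries gives v_k = k (60 − k). Substituting k = 44: v_44 = 44 · 16 = 704.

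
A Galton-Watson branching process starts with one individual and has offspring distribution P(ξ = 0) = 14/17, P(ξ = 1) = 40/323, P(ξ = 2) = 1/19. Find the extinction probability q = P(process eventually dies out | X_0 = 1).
q = 1

Mean offspring μ = 0·14/17 + 1·40/323 + 2·1/19 = 74/323 ≤ 1. For μ ≤ 1 with offspring not concentrated at 1, the Galton-Watson process goes extinct almost surely, so q = 1.
(Algebraic check: The pgf is f(s) = 14/17 + 40/323·s + 1/19·s². The extinction probability q is the smallest fixed point of f in [0, 1]. Setting s = f(s):
  1/19·s² + (40/323 − 1)·s + 14/17 = 0
  1/19·s² − (14/17 + 1/19)·s + 14/17 = 0
which factors as (s − 1)·(1/19·s − 14/17) = 0, giving roots s = 1 and s = (14/17)/(1/19) = 266/17. Since 266/17 ≥ 1, the smallest root in [0, 1] is s = 1.)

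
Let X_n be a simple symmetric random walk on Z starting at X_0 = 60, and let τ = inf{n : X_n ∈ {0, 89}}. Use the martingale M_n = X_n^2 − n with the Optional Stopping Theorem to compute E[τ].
E[τ] = 1740

M_n = X_n^2 − n is a martingale (since E[X_{n+1}^2 | F_n] = X_n^2 + 1). By OST (τ has finite mean in a bounded region), E[M_τ] = E[M_0] = X_0^2 − 0 = 60^2 = 3600. Also E[M_τ] = E[X_τ^2] − E[τ]. The walk exits at 0 or 89, with P(hit 89 first) = 60/89, so E[X_τ^2] = 89^2 · 60/89 + 0 = 5340. Thus E[τ] = E[X_τ^2] − E[M_τ] = 5340 − 3600 = 1740 = 60(89 − 60) = 1740.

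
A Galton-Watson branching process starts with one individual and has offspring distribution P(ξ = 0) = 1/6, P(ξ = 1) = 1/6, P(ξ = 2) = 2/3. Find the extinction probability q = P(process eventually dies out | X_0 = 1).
q = 1/4

The pgf is f(s) = 1/6 + 1/6·s + 2/3·s². The extinction probability q is the smallest fixed point of f in [0, 1]. Setting s = f(s):
  2/3·s² + (1/6 − 1)·s + 1/6 = 0
  2/3·s² − (1/6 + 2/3)·s + 1/6 = 0
which factors as (s − 1)·(2/3·s − 1/6) = 0, giving roots s = 1 and s = (1/6)/(2/3) = 1/4.
Mean offspring μ = 1/6 + 2·2/3 = 3/2 > 1 (supercritical), so q < 1. The extinction probability is the smaller root: q = (1/6)/(2/3) = 1/4.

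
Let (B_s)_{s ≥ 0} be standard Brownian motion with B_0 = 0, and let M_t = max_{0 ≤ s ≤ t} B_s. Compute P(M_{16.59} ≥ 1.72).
P(M_{16.59} ≥ 1.72) = 2·P(B_{16.59} ≥ 1.72) = 2(1 − Φ(1.72/√16.59)) ≈ 0.6728

By the reflection principle for Brownian motion, P(M_t ≥ a) = 2 · P(B_t ≥ a) for a ≥ 0. Since B_t ~ N(0, t), P(B_t ≥ 1.72) = 1 − Φ(1.72/√t) = 1 − Φ(1.72/√16.59) = 1 − Φ(0.4223). So
  P(M_{16.59} ≥ 1.72) = 2(1 − Φ(0.4223)) ≈ 0.6728.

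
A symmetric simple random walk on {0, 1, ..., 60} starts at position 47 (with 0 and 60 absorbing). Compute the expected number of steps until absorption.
E[τ | X_0 = 47] = 611

Let v_k = E[τ | X_0 = k]. Boundary: v_0 = v_60 = 0. Recurrence: v_k = 1 + (v_{k-1} + v_{k+1})/2 for 1 ≤ k ≤ 59. The particular solution to v_k − (v_{k-1} + v_{k+1})/2 = 1 is v_k = −k^2. Adding homogeneous solution A + B k and matching boundaries gives v_k = k (60 − k). Substituting k = 47: v_47 = 47 · 13 = 611.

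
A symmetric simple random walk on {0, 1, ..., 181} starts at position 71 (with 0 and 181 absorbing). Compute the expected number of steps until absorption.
E[τ | X_0 = 71] = 7810

Let v_k = E[τ | X_0 = k]. Boundary: v_0 = v_181 = 0. Recurrence: v_k = 1 + (v_{k-1} + v_{k+1})/2 for 1 ≤ k ≤ 180. The particular solution to v_k − (v_{k-1} + v_{k+1})/2 = 1 is v_k = −k^2. Adding homogeneous solution A + B k and matching boundaries gives v_k = k (181 − k). Substituting k = 71: v_71 = 71 · 110 = 7810.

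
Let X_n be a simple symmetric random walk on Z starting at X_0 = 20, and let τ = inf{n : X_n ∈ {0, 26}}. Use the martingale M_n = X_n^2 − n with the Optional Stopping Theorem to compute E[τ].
E[τ] = 120

M_n = X_n^2 − n is a martingale (since E[X_{n+1}^2 | F_n] = X_n^2 + 1). By OST (τ has finite mean in a bounded region), E[M_τ] = E[M_0] = X_0^2 − 0 = 20^2 = 400. Also E[M_τ] = E[X_τ^2] − E[τ]. The walk exits at 0 or 26, with P(hit 26 first) = 20/26, so E[X_τ^2] = 26^2 · 20/26 + 0 = 520. Thus E[τ] = E[X_τ^2] − E[M_τ] = 520 − 400 = 120 = 20(26 − 20) = 120.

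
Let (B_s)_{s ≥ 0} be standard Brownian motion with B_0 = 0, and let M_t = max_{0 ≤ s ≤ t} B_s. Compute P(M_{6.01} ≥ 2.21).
P(M_{6.01} ≥ 2.21) = 2·P(B_{6.01} ≥ 2.21) = 2(1 − Φ(2.21/√6.01)) ≈ 0.3673

By the reflection principle for Brownian motion, P(M_t ≥ a) = 2 · P(B_t ≥ a) for a ≥ 0. Since B_t ~ N(0, t), P(B_t ≥ 2.21) = 1 − Φ(2.21/√t) = 1 − Φ(2.21/√6.01) = 1 − Φ(0.9015). So
  P(M_{6.01} ≥ 2.21) = 2(1 − Φ(0.9015)) ≈ 0.3673.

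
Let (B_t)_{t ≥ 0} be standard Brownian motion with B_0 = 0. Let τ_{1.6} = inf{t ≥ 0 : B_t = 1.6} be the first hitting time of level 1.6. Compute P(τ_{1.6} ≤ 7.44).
P(τ_{1.6} ≤ 7.44) = 2(1 − Φ(1.6/√7.44)) = 2(1 − Φ(0.5866)) ≈ 0.5575

By the reflection principle for standard BM, P(τ_b ≤ t) = 2 · P(B_t ≥ b). Since B_t ~ N(0, t), P(B_t ≥ 1.6) = 1 − Φ(1.6/√t) = 1 − Φ(1.6/√7.44) = 1 − Φ(0.5866) ≈ 0.27874. Doubling: P(τ_{1.6} ≤ 7.44) ≈ 2 · 0.27874 = 0.55748 ≈ 0.5575.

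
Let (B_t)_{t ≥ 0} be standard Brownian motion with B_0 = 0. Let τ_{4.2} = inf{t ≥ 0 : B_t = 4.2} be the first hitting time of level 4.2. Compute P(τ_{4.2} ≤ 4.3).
P(τ_{4.2} ≤ 4.3) = 2(1 − Φ(4.2/√4.3)) = 2(1 − Φ(2.0254)) ≈ 0.0428

By the reflection principle for standard BM, P(τ_b ≤ t) = 2 · P(B_t ≥ b). Since B_t ~ N(0, t), P(B_t ≥ 4.2) = 1 − Φ(4.2/√t) = 1 − Φ(4.2/√4.3) = 1 − Φ(2.0254) ≈ 0.02141. Doubling: P(τ_{4.2} ≤ 4.3) ≈ 2 · 0.02141 = 0.04282 ≈ 0.0428.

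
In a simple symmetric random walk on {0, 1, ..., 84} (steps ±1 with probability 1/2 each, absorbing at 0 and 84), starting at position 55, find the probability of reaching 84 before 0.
P(hit 84 before 0) = 55/84

Let u_k = P(hit 84 before 0 | start at k). Then u_0 = 0, u_84 = 1, and u_k = u_{k-1}/2 + u_{k+1}/2 for 1 ≤ k ≤ 83. This harmonic recurrence is solved by u_k = k/84, giving u_55 = 55/84.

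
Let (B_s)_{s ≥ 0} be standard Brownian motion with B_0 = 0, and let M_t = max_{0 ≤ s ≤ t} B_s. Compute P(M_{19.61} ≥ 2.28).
P(M_{19.61} ≥ 2.28) = 2·P(B_{19.61} ≥ 2.28) = 2(1 − Φ(2.28/√19.61)) ≈ 0.6066

By the reflection principle for Brownian motion, P(M_t ≥ a) = 2 · P(B_t ≥ a) for a ≥ 0. Since B_t ~ N(0, t), P(B_t ≥ 2.28) = 1 − Φ(2.28/√t) = 1 − Φ(2.28/√19.61) = 1 − Φ(0.5149). So
  P(M_{19.61} ≥ 2.28) = 2(1 − Φ(0.5149)) ≈ 0.6066.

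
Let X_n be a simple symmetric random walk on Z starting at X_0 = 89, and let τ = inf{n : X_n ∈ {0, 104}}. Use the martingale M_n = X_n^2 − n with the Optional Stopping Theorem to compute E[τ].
E[τ] = 1335

M_n = X_n^2 − n is a martingale (since E[X_{n+1}^2 | F_n] = X_n^2 + 1). By OST (τ has finite mean in a bounded region), E[M_τ] = E[M_0] = X_0^2 − 0 = 89^2 = 7921. Also E[M_τ] = E[X_τ^2] − E[τ]. The walk exits at 0 or 104, with P(hit 104 first) = 89/104, so E[X_τ^2] = 104^2 · 89/104 + 0 = 9256. Thus E[τ] = E[X_τ^2] − E[M_τ] = 9256 − 7921 = 1335 = 89(104 − 89) = 1335.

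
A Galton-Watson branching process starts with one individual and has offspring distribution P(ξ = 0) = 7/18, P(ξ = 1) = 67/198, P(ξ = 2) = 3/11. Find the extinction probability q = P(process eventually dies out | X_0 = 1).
q = 1

Mean offspring μ = 0·7/18 + 1·67/198 + 2·3/11 = 175/198 ≤ 1. For μ ≤ 1 with offspring not concentrated at 1, the Galton-Watson process goes extinct almost surely, so q = 1.
(Algebraic check: The pgf is f(s) = 7/18 + 67/198·s + 3/11·s². The extinction probability q is the smallest fixed point of f in [0, 1]. Setting s = f(s):
  3/11·s² + (67/198 − 1)·s + 7/18 = 0
  3/11·s² − (7/18 + 3/11)·s + 7/18 = 0
which factors as (s − 1)·(3/11·s − 7/18) = 0, giving roots s = 1 and s = (7/18)/(3/11) = 77/54. Since 77/54 ≥ 1, the smallest root in [0, 1] is s = 1.)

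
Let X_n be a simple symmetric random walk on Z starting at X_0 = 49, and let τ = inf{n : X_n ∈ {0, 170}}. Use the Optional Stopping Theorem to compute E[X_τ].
E[X_τ] = 49

X_n is a martingale and τ is a bounded-mean stopping time (indeed τ is finite a.s. with bounded expectation since the walk is in a bounded region). By the OST, E[X_τ] = E[X_0] = 49. Equivalently: E[X_τ] = 170 · P(hit 170 first) + 0 · P(hit 0 first) = 170 · (49/170) = 49.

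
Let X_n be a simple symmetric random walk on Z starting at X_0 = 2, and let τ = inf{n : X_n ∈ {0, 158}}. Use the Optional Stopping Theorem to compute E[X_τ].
E[X_τ] = 2

X_n is a martingale and τ is a bounded-mean stopping time (indeed τ is finite a.s. with bounded expectation since the walk is in a bounded region). By the OST, E[X_τ] = E[X_0] = 2. Equivalently: E[X_τ] = 158 · P(hit 158 first) + 0 · P(hit 0 first) = 158 · (2/158) = 2.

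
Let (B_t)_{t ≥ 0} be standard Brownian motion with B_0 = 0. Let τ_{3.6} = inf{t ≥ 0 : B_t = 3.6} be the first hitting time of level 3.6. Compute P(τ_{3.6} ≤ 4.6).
P(τ_{3.6} ≤ 4.6) = 2(1 − Φ(3.6/√4.6)) = 2(1 − Φ(1.6785)) ≈ 0.0932

By the reflection principle for standard BM, P(τ_b ≤ t) = 2 · P(B_t ≥ b). Since B_t ~ N(0, t), P(B_t ≥ 3.6) = 1 − Φ(3.6/√t) = 1 − Φ(3.6/√4.6) = 1 − Φ(1.6785) ≈ 0.04662. Doubling: P(τ_{3.6} ≤ 4.6) ≈ 2 · 0.04662 = 0.09324 ≈ 0.0932.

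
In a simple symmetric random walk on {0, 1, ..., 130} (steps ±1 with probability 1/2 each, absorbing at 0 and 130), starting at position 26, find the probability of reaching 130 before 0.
P(hit 130 before 0) = 26/130 = 1/5

Let u_k = P(hit 130 before 0 | start at k). Then u_0 = 0, u_130 = 1, and u_k = u_{k-1}/2 + u_{k+1}/2 for 1 ≤ k ≤ 129. This harmonic recurrence is solved by u_k = k/130, giving u_26 = 26/130 = 1/5.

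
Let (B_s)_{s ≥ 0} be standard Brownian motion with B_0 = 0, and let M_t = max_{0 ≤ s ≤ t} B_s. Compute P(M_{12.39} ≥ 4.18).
P(M_{12.39} ≥ 4.18) = 2·P(B_{12.39} ≥ 4.18) = 2(1 − Φ(4.18/√12.39)) ≈ 0.2350

By the reflection principle for Brownian motion, P(M_t ≥ a) = 2 · P(B_t ≥ a) for a ≥ 0. Since B_t ~ N(0, t), P(B_t ≥ 4.18) = 1 − Φ(4.18/√t) = 1 − Φ(4.18/√12.39) = 1 − Φ(1.1875). So
  P(M_{12.39} ≥ 4.18) = 2(1 − Φ(1.1875)) ≈ 0.2350.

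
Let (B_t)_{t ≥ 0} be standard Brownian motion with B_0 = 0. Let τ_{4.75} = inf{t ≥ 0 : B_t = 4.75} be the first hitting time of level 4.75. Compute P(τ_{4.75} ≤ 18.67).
P(τ_{4.75} ≤ 18.67) = 2(1 − Φ(4.75/√18.67)) = 2(1 − Φ(1.0993)) ≈ 0.2716

By the reflection principle for standard BM, P(τ_b ≤ t) = 2 · P(B_t ≥ b). Since B_t ~ N(0, t), P(B_t ≥ 4.75) = 1 − Φ(4.75/√t) = 1 − Φ(4.75/√18.67) = 1 − Φ(1.0993) ≈ 0.13582. Doubling: P(τ_{4.75} ≤ 18.67) ≈ 2 · 0.13582 = 0.27164 ≈ 0.2716.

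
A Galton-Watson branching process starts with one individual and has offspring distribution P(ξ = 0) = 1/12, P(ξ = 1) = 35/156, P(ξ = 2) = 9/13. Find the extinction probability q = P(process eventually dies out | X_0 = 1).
q = 13/108

The pgf is f(s) = 1/12 + 35/156·s + 9/13·s². The extinction probability q is the smallest fixed point of f in [0, 1]. Setting s = f(s):
  9/13·s² + (35/156 − 1)·s + 1/12 = 0
  9/13·s² − (1/12 + 9/13)·s + 1/12 = 0
which factors as (s − 1)·(9/13·s − 1/12) = 0, giving roots s = 1 and s = (1/12)/(9/13) = 13/108.
Mean offspring μ = 35/156 + 2·9/13 = 251/156 > 1 (supercritical), so q < 1. The extinction probability is the smaller root: q = (1/12)/(9/13) = 13/108.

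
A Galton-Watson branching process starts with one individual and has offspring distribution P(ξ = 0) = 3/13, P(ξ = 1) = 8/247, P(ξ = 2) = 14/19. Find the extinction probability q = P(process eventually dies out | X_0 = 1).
q = 57/182

The pgf is f(s) = 3/13 + 8/247·s + 14/19·s². The extinction probability q is the smallest fixed point of f in [0, 1]. Setting s = f(s):
  14/19·s² + (8/247 − 1)·s + 3/13 = 0
  14/19·s² − (3/13 + 14/19)·s + 3/13 = 0
which factors as (s − 1)·(14/19·s − 3/13) = 0, giving roots s = 1 and s = (3/13)/(14/19) = 57/182.
Mean offspring μ = 8/247 + 2·14/19 = 372/247 > 1 (supercritical), so q < 1. The extinction probability is the smaller root: q = (3/13)/(14/19) = 57/182.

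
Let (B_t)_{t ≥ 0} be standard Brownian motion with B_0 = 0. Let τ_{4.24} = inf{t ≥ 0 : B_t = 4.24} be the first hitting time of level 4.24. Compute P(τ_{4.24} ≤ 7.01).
P(τ_{4.24} ≤ 7.01) = 2(1 − Φ(4.24/√7.01)) = 2(1 − Φ(1.6014)) ≈ 0.1093

By the reflection principle for standard BM, P(τ_b ≤ t) = 2 · P(B_t ≥ b). Since B_t ~ N(0, t), P(B_t ≥ 4.24) = 1 − Φ(4.24/√t) = 1 − Φ(4.24/√7.01) = 1 − Φ(1.6014) ≈ 0.05464. Doubling: P(τ_{4.24} ≤ 7.01) ≈ 2 · 0.05464 = 0.10928 ≈ 0.1093.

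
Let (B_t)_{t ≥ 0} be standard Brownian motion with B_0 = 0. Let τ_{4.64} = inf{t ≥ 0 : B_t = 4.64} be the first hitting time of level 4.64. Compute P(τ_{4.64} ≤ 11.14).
P(τ_{4.64} ≤ 11.14) = 2(1 − Φ(4.64/√11.14)) = 2(1 − Φ(1.3902)) ≈ 0.1645

By the reflection principle for standard BM, P(τ_b ≤ t) = 2 · P(B_t ≥ b). Since B_t ~ N(0, t), P(B_t ≥ 4.64) = 1 − Φ(4.64/√t) = 1 − Φ(4.64/√11.14) = 1 − Φ(1.3902) ≈ 0.08223. Doubling: P(τ_{4.64} ≤ 11.14) ≈ 2 · 0.08223 = 0.16446 ≈ 0.1645.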